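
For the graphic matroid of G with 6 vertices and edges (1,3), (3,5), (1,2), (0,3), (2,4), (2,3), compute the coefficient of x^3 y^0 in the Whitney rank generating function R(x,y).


R(x,y) = sum over A in 2^E of x^(r(E)-r(A)) * y^(|A|-r(A)).
G has 6 vertices, 6 edges. r(E) = 5.
Enumerate all 2^6 = 64 subsets.
Count subsets with r(E)-r(A)=3 and |A|-r(A)=0: 15.

15


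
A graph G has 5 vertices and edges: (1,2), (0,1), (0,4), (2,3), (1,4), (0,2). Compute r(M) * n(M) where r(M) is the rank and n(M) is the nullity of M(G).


r(M) = |V| - c = 5 - 1 = 4.
nullity = |E| - r(M) = 6 - 4 = 2.
Product = 4 * 2 = 8.

8


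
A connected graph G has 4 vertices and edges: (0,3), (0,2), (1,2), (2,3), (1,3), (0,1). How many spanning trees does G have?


By Kirchhoff's matrix tree theorem, the number of spanning trees equals
the determinant of any cofactor of the Laplacian matrix L.
G has 4 vertices and 6 edges.
Computing the (3 x 3) cofactor determinant gives 16.

16


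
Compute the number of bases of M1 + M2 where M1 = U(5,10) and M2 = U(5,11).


Bases of a direct sum M1 + M2: |B| = |B(M1)| * |B(M2)|.
|B(U(5,10))| = C(10,5) = 252.
|B(U(5,11))| = C(11,5) = 462.
Total bases = 252 * 462 = 116424.

116424


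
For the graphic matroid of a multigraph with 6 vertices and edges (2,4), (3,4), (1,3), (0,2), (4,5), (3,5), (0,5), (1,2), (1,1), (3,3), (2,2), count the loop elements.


In a graphic matroid, a loop is a self-loop edge (u,u) with rank 0.
Examining all 11 edges for self-loops...
Self-loops found: (1,1), (3,3), (2,2)
Number of loops = 3.

3


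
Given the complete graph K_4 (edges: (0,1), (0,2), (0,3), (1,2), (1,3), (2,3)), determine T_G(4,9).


T(K_4; x,y) = x^3 + 3x^2 + 4xy + 2x + y^3 + 3y^2 + 2y.
Substituting x=4, y=9:
= 64 + 48 + 144 + 8 + 729 + 243 + 18
= 1254.

1254


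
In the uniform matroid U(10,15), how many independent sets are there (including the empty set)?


Independent sets of U(10,15) are all subsets of size <= 10.
Count = C(15,0) + C(15,1) + C(15,2) + C(15,3) + C(15,4) + C(15,5) + C(15,6) + C(15,7) + C(15,8) + C(15,9) + C(15,10)
     = 1 + 15 + 105 + 455 + 1365 + 3003 + 5005 + 6435 + 6435 + 5005 + 3003
     = 30827.

30827


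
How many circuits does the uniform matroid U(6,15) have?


In U(6,15), circuits are the (7)-element subsets.
Any set of 7 elements is dependent, and removing any one element gives
an independent set of size 6, so it is a minimal dependent set.
Number of circuits = C(15,7) = 15! / (7! * 8!) = 6435.

6435


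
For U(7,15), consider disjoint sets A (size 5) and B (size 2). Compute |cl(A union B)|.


|A union B| = 5 + 2 = 7 (disjoint).
In U(7,15), cl(S) = S if |S| < 7, else cl(S) = E.
Since 7 >= 7, cl(A union B) = E.
|cl(A union B)| = 15.

15


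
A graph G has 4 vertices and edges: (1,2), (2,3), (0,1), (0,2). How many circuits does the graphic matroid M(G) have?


A circuit in a graphic matroid = edge set of a simple cycle.
G has 4 vertices and 4 edges.
Enumerating all minimal edge subsets forming cycles...
Total circuits found: 1.

1


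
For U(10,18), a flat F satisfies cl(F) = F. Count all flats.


Flats of U(10,18): every subset of size < 10 is a flat, plus E itself.
Count = C(18,0) + C(18,1) + C(18,2) + C(18,3) + C(18,4) + C(18,5) + C(18,6) + C(18,7) + C(18,8) + C(18,9) + 1
     = 1 + 18 + 153 + 816 + 3060 + 8568 + 18564 + 31824 + 43758 + 48620 + 1
     = 155383.

155383


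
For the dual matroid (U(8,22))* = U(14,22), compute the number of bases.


The dual of U(r,n) is U(n-r, n) = U(14,22).
Bases of U(14,22) are all (14)-element subsets.
|B(M*)| = C(22,14) = 319770.

319770


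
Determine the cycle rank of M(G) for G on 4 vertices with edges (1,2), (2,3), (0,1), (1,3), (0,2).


Cycle rank (nullity) = |E| - r(M) = |E| - (|V| - c).
|E| = 5, |V| = 4, c = 1.
Nullity = 5 - (4 - 1) = 5 - 3 = 2.

2


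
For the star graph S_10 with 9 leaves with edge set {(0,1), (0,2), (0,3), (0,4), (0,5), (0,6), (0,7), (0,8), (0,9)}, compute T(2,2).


A star on 10 vertices is a tree with 9 edges.
T(x,y) = x^(9) for any tree.
T(2,2) = 2^9 = 512.

512


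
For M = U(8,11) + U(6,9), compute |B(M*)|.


(M1+M2)* = M1* + M2*.
M1* = U(3,11), bases: C(11,3) = 165.
M2* = U(3,9), bases: C(9,3) = 84.
|B(M*)| = 165 * 84 = 13860.

13860


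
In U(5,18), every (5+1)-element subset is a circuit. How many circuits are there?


In U(5,18), circuits are the (6)-element subsets.
Any set of 6 elements is dependent, and removing any one element gives
an independent set of size 5, so it is a minimal dependent set.
Number of circuits = C(18,6) = 18! / (6! * 12!) = 18564.

18564


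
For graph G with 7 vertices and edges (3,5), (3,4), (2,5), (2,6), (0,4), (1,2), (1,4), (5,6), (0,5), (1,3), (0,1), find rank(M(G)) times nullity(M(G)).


r(M) = |V| - c = 7 - 1 = 6.
nullity = |E| - r(M) = 11 - 6 = 5.
Product = 6 * 5 = 30.

30


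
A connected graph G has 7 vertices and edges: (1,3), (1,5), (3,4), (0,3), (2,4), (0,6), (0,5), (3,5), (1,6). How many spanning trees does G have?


By Kirchhoff's matrix tree theorem, the number of spanning trees equals
the determinant of any cofactor of the Laplacian matrix L.
G has 7 vertices and 9 edges.
Computing the (6 x 6) cofactor determinant gives 24.

24


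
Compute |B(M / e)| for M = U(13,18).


Contracting e from U(13,18) gives U(12,17).
Bases of U(12,17) = C(17,12) = 6188.

6188


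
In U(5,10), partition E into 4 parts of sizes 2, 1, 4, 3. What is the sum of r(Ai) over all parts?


r(Ai) = min(|Ai|, 5) for each part.
Sum = min(2,5) + min(1,5) + min(4,5) + min(3,5)
    = 2 + 1 + 4 + 3
    = 10.

10


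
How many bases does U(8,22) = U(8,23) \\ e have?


Deleting e from U(8,23) gives U(8,22) since n > r.
Bases of U(8,22) = C(22,8) = 319770.

319770


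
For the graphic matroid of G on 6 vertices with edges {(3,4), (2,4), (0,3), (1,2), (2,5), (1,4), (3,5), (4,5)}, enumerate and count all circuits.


A circuit in a graphic matroid = edge set of a simple cycle.
G has 6 vertices and 8 edges.
Enumerating all minimal edge subsets forming cycles...
Total circuits found: 6.

6


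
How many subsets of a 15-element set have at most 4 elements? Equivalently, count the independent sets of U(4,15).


Independent sets of U(4,15) are all subsets of size <= 4.
Count = C(15,0) + C(15,1) + C(15,2) + C(15,3) + C(15,4)
     = 1 + 15 + 105 + 455 + 1365
     = 1941.

1941


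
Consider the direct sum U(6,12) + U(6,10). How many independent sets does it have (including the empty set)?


For a direct sum, |I(M1+M2)| = |I(M1)| * |I(M2)|.
|I(U(6,12))| = sum C(12,k) for k=0..6 = 2510.
|I(U(6,10))| = sum C(10,k) for k=0..6 = 848.
Total = 2510 * 848 = 2128480.

2128480


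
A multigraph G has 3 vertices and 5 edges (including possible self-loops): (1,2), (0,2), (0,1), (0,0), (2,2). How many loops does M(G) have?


In a graphic matroid, a loop is a self-loop edge (u,u) with rank 0.
Examining all 5 edges for self-loops...
Self-loops found: (0,0), (2,2)
Number of loops = 2.

2


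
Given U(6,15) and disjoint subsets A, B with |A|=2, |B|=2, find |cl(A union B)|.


|A union B| = 2 + 2 = 4 (disjoint).
In U(6,15), cl(S) = S if |S| < 6, else cl(S) = E.
Since 4 < 6, cl(A union B) = A union B.
|cl(A union B)| = 4.

4


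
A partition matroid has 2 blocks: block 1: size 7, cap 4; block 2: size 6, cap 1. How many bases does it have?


A basis picks exactly ci elements from block i.
Number of bases = product of C(|Si|, ci).
= C(7,4) * C(6,1)
= 35 * 6
= 210.

210


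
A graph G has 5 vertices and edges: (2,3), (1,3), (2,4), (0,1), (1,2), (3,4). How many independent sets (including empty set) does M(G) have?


An independent set in a graphic matroid is an acyclic edge subset.
G has 5 vertices and 6 edges.
Enumerate all 2^6 = 64 subsets, checking for acyclicity.
Total independent sets = 48.

48


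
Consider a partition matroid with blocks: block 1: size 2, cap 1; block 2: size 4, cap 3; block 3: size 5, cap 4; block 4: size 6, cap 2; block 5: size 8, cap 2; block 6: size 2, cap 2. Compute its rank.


Rank of a partition matroid = sum of min(|Si|, ci) for each block.
= min(2,1) + min(4,3) + min(5,4) + min(6,2) + min(8,2) + min(2,2)
= 1 + 3 + 4 + 2 + 2 + 2
= 14.

14


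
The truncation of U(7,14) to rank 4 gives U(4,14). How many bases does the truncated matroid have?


Truncating U(7,14) to rank 4 gives U(4,14).
Bases of U(4,14) are all 4-element subsets of 14 elements.
Number of bases = C(14,4) = (14 * 13 * 12 * 11) / (1 * 2 * 3 * 4) = 1001.

1001


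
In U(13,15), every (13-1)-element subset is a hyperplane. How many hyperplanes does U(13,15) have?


Hyperplanes of U(13,15) are flats of rank 12.
In a uniform matroid, these are exactly the (12)-element subsets.
Count = (15 choose 12) = 455.

455


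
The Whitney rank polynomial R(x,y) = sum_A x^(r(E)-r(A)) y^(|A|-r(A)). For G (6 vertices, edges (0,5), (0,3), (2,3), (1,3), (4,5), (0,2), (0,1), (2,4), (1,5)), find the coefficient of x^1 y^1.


R(x,y) = sum over A in 2^E of x^(r(E)-r(A)) * y^(|A|-r(A)).
G has 6 vertices, 9 edges. r(E) = 5.
Enumerate all 2^9 = 512 subsets.
Count subsets with r(E)-r(A)=1 and |A|-r(A)=1: 58.

58


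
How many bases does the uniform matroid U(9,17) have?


Bases of U(9,17) are all 9-element subsets of the 17-element ground set.
Number of bases = C(17,9).
(17 choose 9) = 24310.

24310


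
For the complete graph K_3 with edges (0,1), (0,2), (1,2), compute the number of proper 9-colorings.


P(K_3, k) = k(k-1)(k-2)...(k-2).
P(9) = (9) * (8) * (7) = 504.

504


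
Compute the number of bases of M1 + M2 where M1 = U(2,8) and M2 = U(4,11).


Bases of a direct sum M1 + M2: |B| = |B(M1)| * |B(M2)|.
|B(U(2,8))| = C(8,2) = 28.
|B(U(4,11))| = C(11,4) = 330.
Total bases = 28 * 330 = 9240.

9240


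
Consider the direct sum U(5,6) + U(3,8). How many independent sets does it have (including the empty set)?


For a direct sum, |I(M1+M2)| = |I(M1)| * |I(M2)|.
|I(U(5,6))| = sum C(6,k) for k=0..5 = 63.
|I(U(3,8))| = sum C(8,k) for k=0..3 = 93.
Total = 63 * 93 = 5859.

5859


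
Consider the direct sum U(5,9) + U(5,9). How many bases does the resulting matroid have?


Bases of a direct sum M1 + M2: |B| = |B(M1)| * |B(M2)|.
|B(U(5,9))| = C(9,5) = 126.
|B(U(5,9))| = C(9,5) = 126.
Total bases = 126 * 126 = 15876.

15876


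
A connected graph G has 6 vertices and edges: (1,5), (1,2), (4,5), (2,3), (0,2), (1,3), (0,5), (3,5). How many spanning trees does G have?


By Kirchhoff's matrix tree theorem, the number of spanning trees equals
the determinant of any cofactor of the Laplacian matrix L.
G has 6 vertices and 8 edges.
Computing the (5 x 5) cofactor determinant gives 24.

24


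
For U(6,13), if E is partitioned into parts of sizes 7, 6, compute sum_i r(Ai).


r(Ai) = min(|Ai|, 6) for each part.
Sum = min(7,6) + min(6,6)
    = 6 + 6
    = 12.

12


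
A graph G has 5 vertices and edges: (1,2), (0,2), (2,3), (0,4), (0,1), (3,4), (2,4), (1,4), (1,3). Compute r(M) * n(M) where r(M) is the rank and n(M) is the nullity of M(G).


r(M) = |V| - c = 5 - 1 = 4.
nullity = |E| - r(M) = 9 - 4 = 5.
Product = 4 * 5 = 20.

20


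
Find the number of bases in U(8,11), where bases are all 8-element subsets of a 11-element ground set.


Bases of U(8,11) are all 8-element subsets of the 11-element ground set.
Number of bases = C(11,8).
C(11,8) = 165.

165


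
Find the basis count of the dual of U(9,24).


The dual of U(r,n) is U(n-r, n) = U(15,24).
Bases of U(15,24) are all (15)-element subsets.
|B(M*)| = (24 choose 15) = 1307504.

1307504


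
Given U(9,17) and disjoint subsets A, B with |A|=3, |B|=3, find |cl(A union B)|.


|A union B| = 3 + 3 = 6 (disjoint).
In U(9,17), cl(S) = S if |S| < 9, else cl(S) = E.
Since 6 < 9, cl(A union B) = A union B.
|cl(A union B)| = 6.

6


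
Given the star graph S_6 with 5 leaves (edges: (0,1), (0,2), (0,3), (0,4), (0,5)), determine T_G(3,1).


A star on 6 vertices is a tree with 5 edges.
T(x,y) = x^(5) for any tree.
T(3,1) = 3^5 = 243.

243


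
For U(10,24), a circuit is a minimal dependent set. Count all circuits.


In U(10,24), circuits are the (11)-element subsets.
Any set of 11 elements is dependent, and removing any one element gives
an independent set of size 10, so it is a minimal dependent set.
Number of circuits = (24 choose 11) = 2496144.

2496144


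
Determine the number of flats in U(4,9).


Flats of U(4,9): every subset of size < 4 is a flat, plus E itself.
Count = (9 choose 0) + (9 choose 1) + (9 choose 2) + (9 choose 3) + 1
     = 1 + 9 + 36 + 84 + 1
     = 131.

131


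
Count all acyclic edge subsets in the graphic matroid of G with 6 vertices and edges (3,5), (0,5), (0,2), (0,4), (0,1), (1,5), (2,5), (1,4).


An independent set in a graphic matroid is an acyclic edge subset.
G has 6 vertices and 8 edges.
Enumerate all 2^8 = 256 subsets, checking for acyclicity.
Total independent sets = 164.

164


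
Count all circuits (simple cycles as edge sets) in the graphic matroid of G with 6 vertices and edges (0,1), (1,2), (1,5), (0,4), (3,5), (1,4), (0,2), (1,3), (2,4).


A circuit in a graphic matroid = edge set of a simple cycle.
G has 6 vertices and 9 edges.
Enumerating all minimal edge subsets forming cycles...
Total circuits found: 8.

8


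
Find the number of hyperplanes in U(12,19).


Hyperplanes of U(12,19) are flats of rank 11.
In a uniform matroid, these are exactly the (11)-element subsets.
Count = C(19,11) = 75582.

75582


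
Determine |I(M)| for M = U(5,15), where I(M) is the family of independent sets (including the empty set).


Independent sets of U(5,15) are all subsets of size <= 5.
Count = C(15,0) + C(15,1) + C(15,2) + C(15,3) + C(15,4) + C(15,5)
     = 1 + 15 + 105 + 455 + 1365 + 3003
     = 4944.

4944


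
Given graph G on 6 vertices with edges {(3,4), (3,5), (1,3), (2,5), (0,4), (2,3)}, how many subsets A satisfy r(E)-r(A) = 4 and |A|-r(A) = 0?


R(x,y) = sum over A in 2^E of x^(r(E)-r(A)) * y^(|A|-r(A)).
G has 6 vertices, 6 edges. r(E) = 5.
Enumerate all 2^6 = 64 subsets.
Count subsets with r(E)-r(A)=4 and |A|-r(A)=0: 6.

6


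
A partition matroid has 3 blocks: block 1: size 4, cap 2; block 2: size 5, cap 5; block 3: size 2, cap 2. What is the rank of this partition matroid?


Rank of a partition matroid = sum of min(|Si|, ci) for each block.
= min(4,2) + min(5,5) + min(2,2)
= 2 + 5 + 2
= 9.

9


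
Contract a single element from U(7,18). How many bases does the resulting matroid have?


Contracting e from U(7,18) gives U(6,17).
Bases of U(6,17) = C(17,6) = 17! / (6! * 11!) = 12376.

12376


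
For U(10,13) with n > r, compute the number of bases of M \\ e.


Deleting e from U(10,13) gives U(10,12) since n > r.
Bases of U(10,12) = (12 choose 10) = 66.

66


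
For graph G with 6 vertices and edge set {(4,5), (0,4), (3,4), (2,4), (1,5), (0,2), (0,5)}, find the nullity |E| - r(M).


Cycle rank (nullity) = |E| - r(M) = |E| - (|V| - c).
|E| = 7, |V| = 6, c = 1.
Nullity = 7 - (6 - 1) = 7 - 5 = 2.

2


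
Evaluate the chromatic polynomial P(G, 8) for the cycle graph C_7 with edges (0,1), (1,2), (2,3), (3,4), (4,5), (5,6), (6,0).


P(C_7, k) = (k-1)^7 + (-1)^7*(k-1).
P(8) = (7)^7 - 7
= 823543 - 7 = 823536.

823536


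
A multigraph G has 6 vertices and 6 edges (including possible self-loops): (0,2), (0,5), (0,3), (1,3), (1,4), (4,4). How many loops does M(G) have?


In a graphic matroid, a loop is a self-loop edge (u,u) with rank 0.
Examining all 6 edges for self-loops...
Self-loops found: (4,4)
Number of loops = 1.

1


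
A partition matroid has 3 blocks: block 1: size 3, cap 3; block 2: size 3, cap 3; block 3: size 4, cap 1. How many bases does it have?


A basis picks exactly ci elements from block i.
Number of bases = product of C(|Si|, ci).
= C(3,3) * C(3,3) * C(4,1)
= 1 * 1 * 4
= 4.

4


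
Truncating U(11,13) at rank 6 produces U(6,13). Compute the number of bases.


Truncating U(11,13) to rank 6 gives U(6,13).
Bases of U(6,13) are all 6-element subsets of 13 elements.
Number of bases = C(13,6) = 13! / (6! * 7!) = 1716.

1716


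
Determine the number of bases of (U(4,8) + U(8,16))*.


(M1+M2)* = M1* + M2*.
M1* = U(4,8), bases: C(8,4) = 70.
M2* = U(8,16), bases: C(16,8) = 12870.
|B(M*)| = 70 * 12870 = 900900.

900900


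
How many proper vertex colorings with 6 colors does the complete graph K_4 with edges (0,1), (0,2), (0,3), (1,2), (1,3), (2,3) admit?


P(K_4, k) = k(k-1)(k-2)...(k-3).
P(6) = (6) * (5) * (4) * (3) = 360.

360


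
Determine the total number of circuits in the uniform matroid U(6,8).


In U(6,8), circuits are the (7)-element subsets.
Any set of 7 elements is dependent, and removing any one element gives
an independent set of size 6, so it is a minimal dependent set.
Number of circuits = C(8,7) = 8.

8


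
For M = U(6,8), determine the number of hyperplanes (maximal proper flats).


Hyperplanes of U(6,8) are flats of rank 5.
In a uniform matroid, these are exactly the (5)-element subsets.
Count = C(8,5) = 56.

56


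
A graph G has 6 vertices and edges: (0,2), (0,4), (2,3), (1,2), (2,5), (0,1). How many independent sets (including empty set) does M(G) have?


An independent set in a graphic matroid is an acyclic edge subset.
G has 6 vertices and 6 edges.
Enumerate all 2^6 = 64 subsets, checking for acyclicity.
Total independent sets = 56.

56


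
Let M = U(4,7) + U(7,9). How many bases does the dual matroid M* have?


(M1+M2)* = M1* + M2*.
M1* = U(3,7), bases: C(7,3) = 35.
M2* = U(2,9), bases: C(9,2) = 36.
|B(M*)| = 35 * 36 = 1260.

1260


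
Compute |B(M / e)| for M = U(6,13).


Contracting e from U(6,13) gives U(5,12).
Bases of U(5,12) = (12 choose 5) = 792.

792


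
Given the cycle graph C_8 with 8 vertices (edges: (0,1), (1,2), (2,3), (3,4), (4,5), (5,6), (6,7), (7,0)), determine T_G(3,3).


T(C_8; x,y) = x + x^2 + ... + x^(7) + y.
T(3,3) = 3^1 + 3^2 + 3^3 + 3^4 + 3^5 + 3^6 + 3^7 + 3
= 3 + 9 + 27 + 81 + 243 + 729 + 2187 + 3
= 3282.

3282


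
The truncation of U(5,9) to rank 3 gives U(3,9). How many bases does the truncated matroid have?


Truncating U(5,9) to rank 3 gives U(3,9).
Bases of U(3,9) are all 3-element subsets of 9 elements.
Number of bases = (9 choose 3) = 84.

84


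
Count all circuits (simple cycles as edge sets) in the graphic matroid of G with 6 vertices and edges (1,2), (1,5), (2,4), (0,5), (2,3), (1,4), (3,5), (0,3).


A circuit in a graphic matroid = edge set of a simple cycle.
G has 6 vertices and 8 edges.
Enumerating all minimal edge subsets forming cycles...
Total circuits found: 6.

6


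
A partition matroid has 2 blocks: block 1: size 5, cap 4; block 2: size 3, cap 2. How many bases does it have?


A basis picks exactly ci elements from block i.
Number of bases = product of C(|Si|, ci).
= C(5,4) * C(3,2)
= 5 * 3
= 15.

15


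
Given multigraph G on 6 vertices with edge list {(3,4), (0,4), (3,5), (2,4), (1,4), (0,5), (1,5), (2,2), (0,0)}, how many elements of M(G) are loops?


In a graphic matroid, a loop is a self-loop edge (u,u) with rank 0.
Examining all 9 edges for self-loops...
Self-loops found: (2,2), (0,0)
Number of loops = 2.

2


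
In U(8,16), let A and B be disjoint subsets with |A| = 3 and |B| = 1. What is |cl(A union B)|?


|A union B| = 3 + 1 = 4 (disjoint).
In U(8,16), cl(S) = S if |S| < 8, else cl(S) = E.
Since 4 < 8, cl(A union B) = A union B.
|cl(A union B)| = 4.

4


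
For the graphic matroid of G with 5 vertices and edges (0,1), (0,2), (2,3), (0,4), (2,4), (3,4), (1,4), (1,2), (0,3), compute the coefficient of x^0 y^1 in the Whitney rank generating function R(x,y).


R(x,y) = sum over A in 2^E of x^(r(E)-r(A)) * y^(|A|-r(A)).
G has 5 vertices, 9 edges. r(E) = 4.
Enumerate all 2^9 = 512 subsets.
Count subsets with r(E)-r(A)=0 and |A|-r(A)=1: 111.

111


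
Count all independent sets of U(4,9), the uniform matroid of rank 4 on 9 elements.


Independent sets of U(4,9) are all subsets of size <= 4.
Count = (9 choose 0) + (9 choose 1) + (9 choose 2) + (9 choose 3) + (9 choose 4)
     = 1 + 9 + 36 + 84 + 126
     = 256.

256


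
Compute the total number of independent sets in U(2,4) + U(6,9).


For a direct sum, |I(M1+M2)| = |I(M1)| * |I(M2)|.
|I(U(2,4))| = sum C(4,k) for k=0..2 = 11.
|I(U(6,9))| = sum C(9,k) for k=0..6 = 466.
Total = 11 * 466 = 5126.

5126


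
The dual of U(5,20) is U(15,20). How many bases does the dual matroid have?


The dual of U(r,n) is U(n-r, n) = U(15,20).
Bases of U(15,20) are all (15)-element subsets.
|B(M*)| = (20 choose 15) = 15504.

15504


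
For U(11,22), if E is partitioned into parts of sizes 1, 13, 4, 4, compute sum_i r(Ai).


r(Ai) = min(|Ai|, 11) for each part.
Sum = min(1,11) + min(13,11) + min(4,11) + min(4,11)
    = 1 + 11 + 4 + 4
    = 20.

20


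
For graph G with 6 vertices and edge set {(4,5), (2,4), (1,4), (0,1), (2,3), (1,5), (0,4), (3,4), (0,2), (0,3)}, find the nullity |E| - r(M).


Cycle rank (nullity) = |E| - r(M) = |E| - (|V| - c).
|E| = 10, |V| = 6, c = 1.
Nullity = 10 - (6 - 1) = 10 - 5 = 5.

5


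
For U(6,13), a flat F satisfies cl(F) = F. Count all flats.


Flats of U(6,13): every subset of size < 6 is a flat, plus E itself.
Count = C(13,0) + C(13,1) + C(13,2) + C(13,3) + C(13,4) + C(13,5) + 1
     = 1 + 13 + 78 + 286 + 715 + 1287 + 1
     = 2381.

2381


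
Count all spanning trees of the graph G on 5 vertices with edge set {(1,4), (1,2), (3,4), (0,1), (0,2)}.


By Kirchhoff's matrix tree theorem, the number of spanning trees equals
the determinant of any cofactor of the Laplacian matrix L.
G has 5 vertices and 5 edges.
Computing the (4 x 4) cofactor determinant gives 3.

3


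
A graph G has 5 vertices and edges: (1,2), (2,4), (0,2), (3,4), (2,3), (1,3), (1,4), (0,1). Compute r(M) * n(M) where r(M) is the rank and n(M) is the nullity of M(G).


r(M) = |V| - c = 5 - 1 = 4.
nullity = |E| - r(M) = 8 - 4 = 4.
Product = 4 * 4 = 16.

16


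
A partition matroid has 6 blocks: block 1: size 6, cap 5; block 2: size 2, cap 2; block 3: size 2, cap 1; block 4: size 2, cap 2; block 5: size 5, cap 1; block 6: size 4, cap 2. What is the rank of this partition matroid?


Rank of a partition matroid = sum of min(|Si|, ci) for each block.
= min(6,5) + min(2,2) + min(2,1) + min(2,2) + min(5,1) + min(4,2)
= 5 + 2 + 1 + 2 + 1 + 2
= 13.

13


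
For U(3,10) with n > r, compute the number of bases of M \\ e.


Deleting e from U(3,10) gives U(3,9) since n > r.
Bases of U(3,9) = C(9,3) = (9 * 8 * 7) / (1 * 2 * 3) = 84.

84


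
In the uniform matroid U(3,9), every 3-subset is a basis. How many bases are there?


Bases of U(3,9) are all 3-element subsets of the 9-element ground set.
Number of bases = C(9,3).
C(9,3) = 9! / (3! * 6!) = 84.

84


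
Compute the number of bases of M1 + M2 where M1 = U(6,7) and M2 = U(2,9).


Bases of a direct sum M1 + M2: |B| = |B(M1)| * |B(M2)|.
|B(U(6,7))| = C(7,6) = 7.
|B(U(2,9))| = C(9,2) = 36.
Total bases = 7 * 36 = 252.

252


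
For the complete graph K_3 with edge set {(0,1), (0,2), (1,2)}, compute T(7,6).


T(K_3; x,y) = x^2 + x + y.
T(7,6) = 49 + 7 + 6 = 62.

62


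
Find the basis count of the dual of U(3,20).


The dual of U(r,n) is U(n-r, n) = U(17,20).
Bases of U(17,20) are all (17)-element subsets.
|B(M*)| = C(20,17) = 20! / (17! * 3!) = 1140.

1140


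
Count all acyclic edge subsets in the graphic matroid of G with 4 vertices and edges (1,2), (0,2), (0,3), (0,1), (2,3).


An independent set in a graphic matroid is an acyclic edge subset.
G has 4 vertices and 5 edges.
Enumerate all 2^5 = 32 subsets, checking for acyclicity.
Total independent sets = 24.

24


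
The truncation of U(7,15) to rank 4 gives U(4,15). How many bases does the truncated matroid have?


Truncating U(7,15) to rank 4 gives U(4,15).
Bases of U(4,15) are all 4-element subsets of 15 elements.
Number of bases = C(15,4) = 15! / (4! * 11!) = 1365.

1365


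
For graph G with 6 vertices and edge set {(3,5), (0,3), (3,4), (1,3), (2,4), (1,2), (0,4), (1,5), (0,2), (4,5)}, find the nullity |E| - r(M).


Cycle rank (nullity) = |E| - r(M) = |E| - (|V| - c).
|E| = 10, |V| = 6, c = 1.
Nullity = 10 - (6 - 1) = 10 - 5 = 5.

5


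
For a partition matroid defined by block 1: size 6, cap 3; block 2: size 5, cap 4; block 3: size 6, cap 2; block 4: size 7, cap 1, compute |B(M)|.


A basis picks exactly ci elements from block i.
Number of bases = product of C(|Si|, ci).
= C(6,3) * C(5,4) * C(6,2) * C(7,1)
= 20 * 5 * 15 * 7
= 10500.

10500


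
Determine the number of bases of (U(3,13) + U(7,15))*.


(M1+M2)* = M1* + M2*.
M1* = U(10,13), bases: C(13,10) = 286.
M2* = U(8,15), bases: C(15,8) = 6435.
|B(M*)| = 286 * 6435 = 1840410.

1840410


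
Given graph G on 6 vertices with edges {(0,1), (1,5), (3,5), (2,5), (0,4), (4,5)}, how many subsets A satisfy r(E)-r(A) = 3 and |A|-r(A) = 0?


R(x,y) = sum over A in 2^E of x^(r(E)-r(A)) * y^(|A|-r(A)).
G has 6 vertices, 6 edges. r(E) = 5.
Enumerate all 2^6 = 64 subsets.
Count subsets with r(E)-r(A)=3 and |A|-r(A)=0: 15.

15


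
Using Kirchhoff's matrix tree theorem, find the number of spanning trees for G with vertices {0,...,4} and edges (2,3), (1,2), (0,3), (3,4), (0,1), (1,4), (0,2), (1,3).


By Kirchhoff's matrix tree theorem, the number of spanning trees equals
the determinant of any cofactor of the Laplacian matrix L.
G has 5 vertices and 8 edges.
Computing the (4 x 4) cofactor determinant gives 40.

40


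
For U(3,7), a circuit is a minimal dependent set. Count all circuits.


In U(3,7), circuits are the (4)-element subsets.
Any set of 4 elements is dependent, and removing any one element gives
an independent set of size 3, so it is a minimal dependent set.
Number of circuits = C(7,4) = (7 * 6 * 5 * 4) / (1 * 2 * 3 * 4) = 35.

35


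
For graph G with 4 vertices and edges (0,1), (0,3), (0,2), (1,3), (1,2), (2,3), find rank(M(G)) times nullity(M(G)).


r(M) = |V| - c = 4 - 1 = 3.
nullity = |E| - r(M) = 6 - 3 = 3.
Product = 3 * 3 = 9.

9


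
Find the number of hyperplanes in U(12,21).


Hyperplanes of U(12,21) are flats of rank 11.
In a uniform matroid, these are exactly the (11)-element subsets.
Count = C(21,11) = 352716.

352716


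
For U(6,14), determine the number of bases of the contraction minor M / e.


Contracting e from U(6,14) gives U(5,13).
Bases of U(5,13) = C(13,5) = 13! / (5! * 8!) = 1287.

1287


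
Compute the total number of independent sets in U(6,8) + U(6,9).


For a direct sum, |I(M1+M2)| = |I(M1)| * |I(M2)|.
|I(U(6,8))| = sum C(8,k) for k=0..6 = 247.
|I(U(6,9))| = sum C(9,k) for k=0..6 = 466.
Total = 247 * 466 = 115102.

115102


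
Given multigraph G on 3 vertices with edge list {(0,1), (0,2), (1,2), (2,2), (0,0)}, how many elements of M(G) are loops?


In a graphic matroid, a loop is a self-loop edge (u,u) with rank 0.
Examining all 5 edges for self-loops...
Self-loops found: (2,2), (0,0)
Number of loops = 2.

2


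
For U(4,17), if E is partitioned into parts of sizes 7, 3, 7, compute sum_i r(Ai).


r(Ai) = min(|Ai|, 4) for each part.
Sum = min(7,4) + min(3,4) + min(7,4)
    = 4 + 3 + 4
    = 11.

11


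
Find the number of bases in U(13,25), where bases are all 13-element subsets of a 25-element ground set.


Bases of U(13,25) are all 13-element subsets of the 25-element ground set.
Number of bases = C(25,13).
C(25,13) = 5200300.

5200300


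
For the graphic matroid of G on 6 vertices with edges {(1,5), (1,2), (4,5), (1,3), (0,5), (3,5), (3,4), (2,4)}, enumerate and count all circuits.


A circuit in a graphic matroid = edge set of a simple cycle.
G has 6 vertices and 8 edges.
Enumerating all minimal edge subsets forming cycles...
Total circuits found: 7.

7


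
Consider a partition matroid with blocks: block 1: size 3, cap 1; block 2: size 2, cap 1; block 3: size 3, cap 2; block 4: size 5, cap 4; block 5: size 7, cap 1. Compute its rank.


Rank of a partition matroid = sum of min(|Si|, ci) for each block.
= min(3,1) + min(2,1) + min(3,2) + min(5,4) + min(7,1)
= 1 + 1 + 2 + 4 + 1
= 9.

9


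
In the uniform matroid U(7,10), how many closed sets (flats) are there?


Flats of U(7,10): every subset of size < 7 is a flat, plus E itself.
Count = C(10,0) + C(10,1) + C(10,2) + C(10,3) + C(10,4) + C(10,5) + C(10,6) + 1
     = 1 + 10 + 45 + 120 + 210 + 252 + 210 + 1
     = 849.

849


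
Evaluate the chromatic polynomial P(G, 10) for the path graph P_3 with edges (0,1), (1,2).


P(P_3, k) = k * (k-1)^(2).
P(10) = 10 * 9^2 = 10 * 81 = 810.

810


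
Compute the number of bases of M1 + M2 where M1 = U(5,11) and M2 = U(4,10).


Bases of a direct sum M1 + M2: |B| = |B(M1)| * |B(M2)|.
|B(U(5,11))| = C(11,5) = 462.
|B(U(4,10))| = C(10,4) = 210.
Total bases = 462 * 210 = 97020.

97020


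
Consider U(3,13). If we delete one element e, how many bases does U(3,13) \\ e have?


Deleting e from U(3,13) gives U(3,12) since n > r.
Bases of U(3,12) = (12 choose 3) = 220.

220


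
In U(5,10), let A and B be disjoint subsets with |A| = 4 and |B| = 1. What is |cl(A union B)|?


|A union B| = 4 + 1 = 5 (disjoint).
In U(5,10), cl(S) = S if |S| < 5, else cl(S) = E.
Since 5 >= 5, cl(A union B) = E.
|cl(A union B)| = 10.

10


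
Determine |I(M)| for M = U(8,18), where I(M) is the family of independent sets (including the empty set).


Independent sets of U(8,18) are all subsets of size <= 8.
Count = C(18,0) + C(18,1) + C(18,2) + C(18,3) + C(18,4) + C(18,5) + C(18,6) + C(18,7) + C(18,8)
     = 1 + 18 + 153 + 816 + 3060 + 8568 + 18564 + 31824 + 43758
     = 106762.

106762


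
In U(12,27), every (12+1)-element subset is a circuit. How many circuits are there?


In U(12,27), circuits are the (13)-element subsets.
Any set of 13 elements is dependent, and removing any one element gives
an independent set of size 12, so it is a minimal dependent set.
Number of circuits = (27 choose 13) = 20058300.

20058300


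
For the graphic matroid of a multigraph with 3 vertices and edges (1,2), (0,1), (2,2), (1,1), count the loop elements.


In a graphic matroid, a loop is a self-loop edge (u,u) with rank 0.
Examining all 4 edges for self-loops...
Self-loops found: (2,2), (1,1)
Number of loops = 2.

2


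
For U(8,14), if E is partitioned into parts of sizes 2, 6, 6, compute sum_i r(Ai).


r(Ai) = min(|Ai|, 8) for each part.
Sum = min(2,8) + min(6,8) + min(6,8)
    = 2 + 6 + 6
    = 14.

14


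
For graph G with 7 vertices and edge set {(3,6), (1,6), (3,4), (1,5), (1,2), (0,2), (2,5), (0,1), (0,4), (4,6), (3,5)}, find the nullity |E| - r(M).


Cycle rank (nullity) = |E| - r(M) = |E| - (|V| - c).
|E| = 11, |V| = 7, c = 1.
Nullity = 11 - (7 - 1) = 11 - 6 = 5.

5


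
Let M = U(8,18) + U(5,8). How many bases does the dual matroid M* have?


(M1+M2)* = M1* + M2*.
M1* = U(10,18), bases: C(18,10) = 43758.
M2* = U(3,8), bases: C(8,3) = 56.
|B(M*)| = 43758 * 56 = 2450448.

2450448


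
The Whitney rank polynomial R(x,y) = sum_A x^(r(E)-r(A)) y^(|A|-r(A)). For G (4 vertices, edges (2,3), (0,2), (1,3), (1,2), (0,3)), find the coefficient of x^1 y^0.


R(x,y) = sum over A in 2^E of x^(r(E)-r(A)) * y^(|A|-r(A)).
G has 4 vertices, 5 edges. r(E) = 3.
Enumerate all 2^5 = 32 subsets.
Count subsets with r(E)-r(A)=1 and |A|-r(A)=0: 10.

10


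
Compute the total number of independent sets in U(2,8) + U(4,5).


For a direct sum, |I(M1+M2)| = |I(M1)| * |I(M2)|.
|I(U(2,8))| = sum C(8,k) for k=0..2 = 37.
|I(U(4,5))| = sum C(5,k) for k=0..4 = 31.
Total = 37 * 31 = 1147.

1147


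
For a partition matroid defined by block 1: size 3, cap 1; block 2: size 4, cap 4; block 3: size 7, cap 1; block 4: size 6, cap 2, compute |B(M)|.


A basis picks exactly ci elements from block i.
Number of bases = product of C(|Si|, ci).
= C(3,1) * C(4,4) * C(7,1) * C(6,2)
= 3 * 1 * 7 * 15
= 315.

315


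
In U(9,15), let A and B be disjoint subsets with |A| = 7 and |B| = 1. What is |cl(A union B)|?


|A union B| = 7 + 1 = 8 (disjoint).
In U(9,15), cl(S) = S if |S| < 9, else cl(S) = E.
Since 8 < 9, cl(A union B) = A union B.
|cl(A union B)| = 8.

8


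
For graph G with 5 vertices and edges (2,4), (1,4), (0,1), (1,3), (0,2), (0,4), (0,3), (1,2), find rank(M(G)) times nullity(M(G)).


r(M) = |V| - c = 5 - 1 = 4.
nullity = |E| - r(M) = 8 - 4 = 4.
Product = 4 * 4 = 16.

16


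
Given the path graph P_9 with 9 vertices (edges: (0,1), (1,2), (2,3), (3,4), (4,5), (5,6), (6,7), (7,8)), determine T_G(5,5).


A path on 9 vertices is a tree with 8 edges.
T(x,y) = x^(8) for any tree.
T(5,5) = 5^8 = 390625.

390625


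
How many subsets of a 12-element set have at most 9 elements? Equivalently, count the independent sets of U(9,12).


Independent sets of U(9,12) are all subsets of size <= 9.
Count = (12 choose 0) + (12 choose 1) + (12 choose 2) + (12 choose 3) + (12 choose 4) + (12 choose 5) + (12 choose 6) + (12 choose 7) + (12 choose 8) + (12 choose 9)
     = 1 + 12 + 66 + 220 + 495 + 792 + 924 + 792 + 495 + 220
     = 4017.

4017


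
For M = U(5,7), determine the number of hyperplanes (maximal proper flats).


Hyperplanes of U(5,7) are flats of rank 4.
In a uniform matroid, these are exactly the (4)-element subsets.
Count = C(7,4) = 7! / (4! * 3!) = 35.

35


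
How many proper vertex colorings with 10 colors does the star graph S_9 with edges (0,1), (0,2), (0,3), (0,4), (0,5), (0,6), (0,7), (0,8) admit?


P(tree, k) = k * (k-1)^(8) for any tree on 9 vertices.
P(10) = 10 * 9^8 = 10 * 43046721 = 430467210.

430467210


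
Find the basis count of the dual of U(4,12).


The dual of U(r,n) is U(n-r, n) = U(8,12).
Bases of U(8,12) are all (8)-element subsets.
|B(M*)| = C(12,8) = 12! / (8! * 4!) = 495.

495


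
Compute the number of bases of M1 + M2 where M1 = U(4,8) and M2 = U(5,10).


Bases of a direct sum M1 + M2: |B| = |B(M1)| * |B(M2)|.
|B(U(4,8))| = C(8,4) = 70.
|B(U(5,10))| = C(10,5) = 252.
Total bases = 70 * 252 = 17640.

17640


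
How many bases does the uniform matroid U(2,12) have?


Bases of U(2,12) are all 2-element subsets of the 12-element ground set.
Number of bases = C(12,2).
C(12,2) = (12 * 11) / (1 * 2) = 66.

66


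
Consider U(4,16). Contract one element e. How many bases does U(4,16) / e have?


Contracting e from U(4,16) gives U(3,15).
Bases of U(3,15) = (15 choose 3) = 455.

455


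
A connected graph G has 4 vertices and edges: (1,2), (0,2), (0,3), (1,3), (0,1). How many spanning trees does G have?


By Kirchhoff's matrix tree theorem, the number of spanning trees equals
the determinant of any cofactor of the Laplacian matrix L.
G has 4 vertices and 5 edges.
Computing the (3 x 3) cofactor determinant gives 8.

8


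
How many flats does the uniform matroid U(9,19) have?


Flats of U(9,19): every subset of size < 9 is a flat, plus E itself.
Count = C(19,0) + C(19,1) + C(19,2) + C(19,3) + C(19,4) + C(19,5) + C(19,6) + C(19,7) + C(19,8) + 1
     = 1 + 19 + 171 + 969 + 3876 + 11628 + 27132 + 50388 + 75582 + 1
     = 169767.

169767


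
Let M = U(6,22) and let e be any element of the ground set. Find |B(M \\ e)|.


Deleting e from U(6,22) gives U(6,21) since n > r.
Bases of U(6,21) = C(21,6) = 54264.

54264


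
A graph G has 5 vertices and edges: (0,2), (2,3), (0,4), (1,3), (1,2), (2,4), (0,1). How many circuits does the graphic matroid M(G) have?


A circuit in a graphic matroid = edge set of a simple cycle.
G has 5 vertices and 7 edges.
Enumerating all minimal edge subsets forming cycles...
Total circuits found: 6.

6


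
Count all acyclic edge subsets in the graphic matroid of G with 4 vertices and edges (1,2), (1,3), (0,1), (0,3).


An independent set in a graphic matroid is an acyclic edge subset.
G has 4 vertices and 4 edges.
Enumerate all 2^4 = 16 subsets, checking for acyclicity.
Total independent sets = 14.

14


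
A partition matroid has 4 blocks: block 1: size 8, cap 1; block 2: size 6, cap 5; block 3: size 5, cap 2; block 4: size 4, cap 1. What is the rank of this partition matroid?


Rank of a partition matroid = sum of min(|Si|, ci) for each block.
= min(8,1) + min(6,5) + min(5,2) + min(4,1)
= 1 + 5 + 2 + 1
= 9.

9


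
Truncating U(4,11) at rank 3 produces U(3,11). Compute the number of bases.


Truncating U(4,11) to rank 3 gives U(3,11).
Bases of U(3,11) are all 3-element subsets of 11 elements.
Number of bases = C(11,3) = (11 * 10 * 9) / (1 * 2 * 3) = 165.

165


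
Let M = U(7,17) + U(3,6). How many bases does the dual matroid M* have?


(M1+M2)* = M1* + M2*.
M1* = U(10,17), bases: C(17,10) = 19448.
M2* = U(3,6), bases: C(6,3) = 20.
|B(M*)| = 19448 * 20 = 388960.

388960


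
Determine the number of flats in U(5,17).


Flats of U(5,17): every subset of size < 5 is a flat, plus E itself.
Count = C(17,0) + C(17,1) + C(17,2) + C(17,3) + C(17,4) + 1
     = 1 + 17 + 136 + 680 + 2380 + 1
     = 3215.

3215


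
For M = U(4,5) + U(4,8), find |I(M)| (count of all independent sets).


For a direct sum, |I(M1+M2)| = |I(M1)| * |I(M2)|.
|I(U(4,5))| = sum C(5,k) for k=0..4 = 31.
|I(U(4,8))| = sum C(8,k) for k=0..4 = 163.
Total = 31 * 163 = 5053.

5053


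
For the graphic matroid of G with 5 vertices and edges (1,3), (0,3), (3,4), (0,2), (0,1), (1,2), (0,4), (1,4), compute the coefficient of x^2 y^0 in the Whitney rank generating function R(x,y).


R(x,y) = sum over A in 2^E of x^(r(E)-r(A)) * y^(|A|-r(A)).
G has 5 vertices, 8 edges. r(E) = 4.
Enumerate all 2^8 = 256 subsets.
Count subsets with r(E)-r(A)=2 and |A|-r(A)=0: 28.

28


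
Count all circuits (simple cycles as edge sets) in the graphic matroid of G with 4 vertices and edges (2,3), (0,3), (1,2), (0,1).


A circuit in a graphic matroid = edge set of a simple cycle.
G has 4 vertices and 4 edges.
Enumerating all minimal edge subsets forming cycles...
Total circuits found: 1.

1


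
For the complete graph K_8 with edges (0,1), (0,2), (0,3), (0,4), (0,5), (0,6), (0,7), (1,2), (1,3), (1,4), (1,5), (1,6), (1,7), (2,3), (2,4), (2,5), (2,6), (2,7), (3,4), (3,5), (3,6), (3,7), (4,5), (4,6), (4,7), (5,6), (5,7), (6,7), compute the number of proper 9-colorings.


P(K_8, k) = k(k-1)(k-2)...(k-7).
P(9) = (9) * (8) * (7) * (6) * (5) * (4) * (3) * (2) = 362880.

362880


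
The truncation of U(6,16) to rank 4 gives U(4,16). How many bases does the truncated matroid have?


Truncating U(6,16) to rank 4 gives U(4,16).
Bases of U(4,16) are all 4-element subsets of 16 elements.
Number of bases = C(16,4) = 16! / (4! * 12!) = 1820.

1820


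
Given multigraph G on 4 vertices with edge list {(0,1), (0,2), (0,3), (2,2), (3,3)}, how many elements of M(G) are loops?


In a graphic matroid, a loop is a self-loop edge (u,u) with rank 0.
Examining all 5 edges for self-loops...
Self-loops found: (2,2), (3,3)
Number of loops = 2.

2


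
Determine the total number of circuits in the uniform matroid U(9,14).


In U(9,14), circuits are the (10)-element subsets.
Any set of 10 elements is dependent, and removing any one element gives
an independent set of size 9, so it is a minimal dependent set.
Number of circuits = (14 choose 10) = 1001.

1001


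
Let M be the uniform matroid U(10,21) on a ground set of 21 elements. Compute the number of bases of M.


Bases of U(10,21) are all 10-element subsets of the 21-element ground set.
Number of bases = C(21,10).
C(21,10) = 352716.

352716


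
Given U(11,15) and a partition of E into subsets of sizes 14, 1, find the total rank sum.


r(Ai) = min(|Ai|, 11) for each part.
Sum = min(14,11) + min(1,11)
    = 11 + 1
    = 12.

12


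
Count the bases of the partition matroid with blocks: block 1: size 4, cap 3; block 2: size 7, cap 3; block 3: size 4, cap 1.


A basis picks exactly ci elements from block i.
Number of bases = product of C(|Si|, ci).
= C(4,3) * C(7,3) * C(4,1)
= 4 * 35 * 4
= 560.

560
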